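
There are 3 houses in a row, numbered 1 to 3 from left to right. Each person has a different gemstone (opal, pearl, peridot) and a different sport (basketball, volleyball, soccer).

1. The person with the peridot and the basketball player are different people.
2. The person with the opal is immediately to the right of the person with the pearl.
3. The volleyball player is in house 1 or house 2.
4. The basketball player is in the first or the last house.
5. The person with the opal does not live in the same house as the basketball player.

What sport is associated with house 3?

soccer

The person with the opal is narrowed to house 2 or 3; consider each.
Placing it in house 3 leads to a contradiction, so it's in house 2.
Clue 2: the person with the pearl is in house 1.
That leaves peridot as the gemstone for house 3.
By clue 1, the basketball player is in house 1.
That leaves volleyball as the sport for house 2.
The only sport still possible for house 3 is soccer.
So: house 1 = pearl/basketball, house 2 = opal/volleyball, house 3 = peridot/soccer.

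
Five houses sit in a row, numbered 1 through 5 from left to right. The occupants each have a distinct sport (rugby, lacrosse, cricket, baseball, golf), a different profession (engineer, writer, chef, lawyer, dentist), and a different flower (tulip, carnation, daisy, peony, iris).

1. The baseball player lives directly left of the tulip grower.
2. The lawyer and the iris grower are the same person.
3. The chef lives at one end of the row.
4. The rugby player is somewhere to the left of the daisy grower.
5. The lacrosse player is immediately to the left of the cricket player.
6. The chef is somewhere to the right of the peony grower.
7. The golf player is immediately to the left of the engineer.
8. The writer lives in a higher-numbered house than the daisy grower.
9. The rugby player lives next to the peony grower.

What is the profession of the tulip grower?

writer

Clue 6: the chef is in house 5.
That leaves cricket as the sport for house 5.
By clue 5, the lacrosse player is in house 4.
House 5's flower must be carnation (nothing else left).
The rugby player is narrowed to house 1 or 2; consider each.
Placing it in house 2 leads to a contradiction, so it's in house 1.
Clue 9: the peony grower is in house 2.
House 1's flower must be iris (nothing else left).
That leaves tulip as the flower for house 4.
The baseball player is in house 3 (clue 1).
From clue 2, the lawyer must be in house 1.
Clue 8: the writer is in house 4.
So house 2 gets golf for sport.
That leaves dentist as the profession for house 2.
House 3's profession must be engineer (nothing else left).
So house 3 gets daisy for flower.
So: house 1 = rugby/lawyer/iris, house 2 = golf/dentist/peony, house 3 = baseball/engineer/daisy, house 4 = lacrosse/writer/tulip, house 5 = cricket/chef/carnation.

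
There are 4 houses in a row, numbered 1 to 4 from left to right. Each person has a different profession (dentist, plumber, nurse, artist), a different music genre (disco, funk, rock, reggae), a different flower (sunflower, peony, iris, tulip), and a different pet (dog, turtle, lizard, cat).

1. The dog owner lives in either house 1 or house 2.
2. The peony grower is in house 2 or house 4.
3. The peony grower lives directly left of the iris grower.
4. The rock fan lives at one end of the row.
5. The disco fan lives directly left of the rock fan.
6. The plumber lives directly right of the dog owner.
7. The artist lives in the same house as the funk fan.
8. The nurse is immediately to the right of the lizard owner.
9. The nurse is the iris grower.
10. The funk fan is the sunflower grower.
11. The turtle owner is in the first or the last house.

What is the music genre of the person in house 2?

reggae

By clue 3, the peony grower is in house 2.
The iris grower is in house 3 (clue 3).
Clue 5: the disco fan is in house 3.
By clue 5, the rock fan is in house 4.
The nurse is in house 3 (clue 9).
By clue 6, the dog owner is in house 1.
The lizard owner is in house 2 (clue 8).
By clue 10, the funk fan is in house 1.
Clue 10 places the sunflower grower in house 1.
House 1's profession must be artist (nothing else left).
So house 2 gets plumber for profession.
The only profession still possible for house 4 is dentist.
So house 2 gets reggae for music genre.
House 4 flower: only tulip fits.
The only pet still possible for house 3 is cat.
House 4 pet: only turtle fits.
So: house 1 = artist/funk/sunflower/dog, house 2 = plumber/reggae/peony/lizard, house 3 = nurse/disco/iris/cat, house 4 = dentist/rock/tulip/turtle.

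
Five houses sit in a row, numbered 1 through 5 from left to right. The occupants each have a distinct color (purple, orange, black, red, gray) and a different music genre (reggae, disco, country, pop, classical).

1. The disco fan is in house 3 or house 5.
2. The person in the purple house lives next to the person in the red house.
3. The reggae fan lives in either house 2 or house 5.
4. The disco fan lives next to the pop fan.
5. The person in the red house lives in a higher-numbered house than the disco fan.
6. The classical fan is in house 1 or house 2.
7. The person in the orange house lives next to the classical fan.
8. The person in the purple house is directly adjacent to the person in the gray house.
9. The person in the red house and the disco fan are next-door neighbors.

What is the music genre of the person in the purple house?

disco

From clue 5, the disco fan must be in house 3.
From clue 9, the person in the red house must be in house 4.
Clue 8: the person in the purple house is in house 3.
From clue 8, the person in the gray house must be in house 2.
The only color still possible for house 5 is black.
By clue 7, the classical fan is in house 2.
That leaves orange as the color for house 1.
House 1 music genre: only country fits.
That leaves pop as the music genre for house 4.
That leaves reggae as the music genre for house 5.
So: house 1 = orange/country, house 2 = gray/classical, house 3 = purple/disco, house 4 = red/pop, house 5 = black/reggae.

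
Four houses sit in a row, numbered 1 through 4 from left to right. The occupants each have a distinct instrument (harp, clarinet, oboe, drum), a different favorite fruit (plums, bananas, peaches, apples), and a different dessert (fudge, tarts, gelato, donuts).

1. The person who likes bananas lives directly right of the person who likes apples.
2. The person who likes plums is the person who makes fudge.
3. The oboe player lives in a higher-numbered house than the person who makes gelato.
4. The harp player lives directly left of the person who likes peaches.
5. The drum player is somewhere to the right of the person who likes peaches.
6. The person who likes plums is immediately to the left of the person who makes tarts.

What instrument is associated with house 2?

So house 4 gets bananas for favorite fruit.
Clue 1 places the person who likes apples in house 3.
That leaves plums as the favorite fruit for house 1.
So house 2 gets peaches for favorite fruit.
Clue 2 places the person who makes fudge in house 1.
By clue 4, the harp player is in house 1.
By clue 6, the person who makes tarts is in house 2.
So house 3 gets gelato for dessert.
House 4 dessert: only donuts fits.
By clue 3, the oboe player is in house 4.
So house 2 gets clarinet for instrument.
House 3's instrument must be drum (nothing else left).
So: house 1 = harp/plums/fudge, house 2 = clarinet/peaches/tarts, house 3 = drum/apples/gelato, house 4 = oboe/bananas/donuts.

clarinet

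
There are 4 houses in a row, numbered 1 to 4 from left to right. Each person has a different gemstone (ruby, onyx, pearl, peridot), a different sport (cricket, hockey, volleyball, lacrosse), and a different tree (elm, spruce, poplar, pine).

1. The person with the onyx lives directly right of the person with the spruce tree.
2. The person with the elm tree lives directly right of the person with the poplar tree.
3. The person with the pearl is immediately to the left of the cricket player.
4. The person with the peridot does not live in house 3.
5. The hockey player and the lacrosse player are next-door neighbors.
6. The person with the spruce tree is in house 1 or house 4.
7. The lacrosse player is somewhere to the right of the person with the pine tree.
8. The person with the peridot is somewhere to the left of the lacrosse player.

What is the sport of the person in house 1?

The person with the spruce tree is in house 1 (clue 6).
The only tree still possible for house 4 is elm.
Clue 1 places the person with the onyx in house 2.
By clue 2, the person with the poplar tree is in house 3.
So house 1 gets peridot for gemstone.
That leaves ruby as the gemstone for house 4.
So house 2 gets pine for tree.
The cricket player is in house 4 (clue 3).
The only gemstone still possible for house 3 is pearl.
House 1's sport must be volleyball (nothing else left).
House 2 sport: only hockey fits.
So house 3 gets lacrosse for sport.
So: house 1 = peridot/volleyball/spruce, house 2 = onyx/hockey/pine, house 3 = pearl/lacrosse/poplar, house 4 = ruby/cricket/elm.

volleyball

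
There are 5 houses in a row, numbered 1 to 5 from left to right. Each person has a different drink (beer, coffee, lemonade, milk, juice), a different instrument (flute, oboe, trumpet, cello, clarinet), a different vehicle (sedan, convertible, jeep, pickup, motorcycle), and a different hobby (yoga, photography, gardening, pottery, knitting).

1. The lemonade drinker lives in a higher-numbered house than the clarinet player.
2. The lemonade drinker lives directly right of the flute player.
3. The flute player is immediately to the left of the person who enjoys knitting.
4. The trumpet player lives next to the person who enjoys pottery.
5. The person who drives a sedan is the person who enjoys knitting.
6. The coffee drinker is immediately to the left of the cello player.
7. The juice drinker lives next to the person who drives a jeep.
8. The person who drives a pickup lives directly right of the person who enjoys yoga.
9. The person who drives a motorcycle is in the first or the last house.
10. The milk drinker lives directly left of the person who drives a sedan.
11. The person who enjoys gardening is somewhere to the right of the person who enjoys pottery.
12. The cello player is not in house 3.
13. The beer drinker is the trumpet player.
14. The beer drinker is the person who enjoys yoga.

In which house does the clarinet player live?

The person who drives a motorcycle is narrowed to house 1 or 5; consider each.
Placing it in house 5 leads to a contradiction, so it's in house 1.
The coffee drinker is narrowed to house 1 or 3 or 4; consider each.
Placing it in house 3 and house 4 leads to a contradiction, so it's in house 1.
Clue 6 places the cello player in house 2.
House 5 instrument: only oboe fits.
So house 1 gets photography for hobby.
The only hobby still possible for house 2 is pottery.
From clue 4, the trumpet player must be in house 3.
The beer drinker is in house 3 (clue 13).
Clue 14 places the person who enjoys yoga in house 3.
So house 4 gets milk for drink.
House 1 instrument: only clarinet fits.
House 4 instrument: only flute fits.
From clue 2, the lemonade drinker must be in house 5.
Clue 3 places the person who enjoys knitting in house 5.
Clue 5: the person who drives a sedan is in house 5.
From clue 8, the person who drives a pickup must be in house 4.
The only drink still possible for house 2 is juice.
That leaves convertible as the vehicle for house 2.
House 3 vehicle: only jeep fits.
House 4 hobby: only gardening fits.
So: house 1 = coffee/clarinet/motorcycle/photography, house 2 = juice/cello/convertible/pottery, house 3 = beer/trumpet/jeep/yoga, house 4 = milk/flute/pickup/gardening, house 5 = lemonade/oboe/sedan/knitting.

1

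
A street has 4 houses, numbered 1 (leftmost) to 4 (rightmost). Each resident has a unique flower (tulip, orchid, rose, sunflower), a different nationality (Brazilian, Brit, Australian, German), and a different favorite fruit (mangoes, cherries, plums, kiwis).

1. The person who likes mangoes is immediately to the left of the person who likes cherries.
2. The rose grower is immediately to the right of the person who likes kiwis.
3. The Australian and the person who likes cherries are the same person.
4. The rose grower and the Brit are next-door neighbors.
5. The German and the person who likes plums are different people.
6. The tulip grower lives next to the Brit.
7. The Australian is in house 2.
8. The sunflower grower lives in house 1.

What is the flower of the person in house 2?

tulip

By clue 7, the Australian is in house 2.
Clue 8 places the sunflower grower in house 1.
Clue 3 places the person who likes cherries in house 2.
So house 4 gets plums for favorite fruit.
The person who likes mangoes is in house 1 (clue 1).
That leaves orchid as the flower for house 3.
House 4 nationality: only Brazilian fits.
House 3's favorite fruit must be kiwis (nothing else left).
Clue 2 places the rose grower in house 4.
Clue 4 places the Brit in house 3.
The only flower still possible for house 2 is tulip.
So house 1 gets German for nationality.
So: house 1 = sunflower/German/mangoes, house 2 = tulip/Australian/cherries, house 3 = orchid/Brit/kiwis, house 4 = rose/Brazilian/plums.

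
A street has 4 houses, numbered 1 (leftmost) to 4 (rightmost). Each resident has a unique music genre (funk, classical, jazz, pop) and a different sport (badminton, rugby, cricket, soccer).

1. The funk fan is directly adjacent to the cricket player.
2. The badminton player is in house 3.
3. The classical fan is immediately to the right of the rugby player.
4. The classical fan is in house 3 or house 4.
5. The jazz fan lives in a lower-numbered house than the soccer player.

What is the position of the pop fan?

From clue 2, the badminton player must be in house 3.
By clue 3, the classical fan is in house 3.
By clue 3, the rugby player is in house 2.
House 4 music genre: only pop fits.
The only sport still possible for house 1 is cricket.
House 4 sport: only soccer fits.
Clue 1: the funk fan is in house 2.
So house 1 gets jazz for music genre.
So: house 1 = jazz/cricket, house 2 = funk/rugby, house 3 = classical/badminton, house 4 = pop/soccer.

4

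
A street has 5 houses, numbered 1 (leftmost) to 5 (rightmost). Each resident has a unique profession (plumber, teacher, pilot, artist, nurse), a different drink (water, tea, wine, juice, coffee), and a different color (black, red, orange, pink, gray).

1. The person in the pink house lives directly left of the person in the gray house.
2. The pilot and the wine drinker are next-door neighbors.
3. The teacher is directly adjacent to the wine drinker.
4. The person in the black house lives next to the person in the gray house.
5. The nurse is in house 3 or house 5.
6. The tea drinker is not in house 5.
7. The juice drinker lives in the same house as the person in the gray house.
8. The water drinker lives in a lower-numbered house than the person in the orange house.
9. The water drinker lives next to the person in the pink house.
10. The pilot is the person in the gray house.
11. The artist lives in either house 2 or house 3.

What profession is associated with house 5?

nurse

The artist is narrowed to house 2 or 3; consider each.
Placing it in house 3 leads to a contradiction, so it's in house 2.
So house 1 gets red for color.
The nurse is narrowed to house 3 or 5; consider each.
Placing it in house 3 leads to a contradiction, so it's in house 5.
The pilot is narrowed to house 3 or 4; consider each.
Placing it in house 4 leads to a contradiction, so it's in house 3.
By clue 10, the person in the gray house is in house 3.
House 4's profession must be plumber (nothing else left).
House 5 drink: only coffee fits.
From clue 3, the wine drinker must be in house 2.
From clue 7, the juice drinker must be in house 3.
House 1 profession: only teacher fits.
House 4's drink must be tea (nothing else left).
The only color still possible for house 2 is pink.
So house 5 gets orange for color.
So house 1 gets water for drink.
House 4's color must be black (nothing else left).
So: house 1 = teacher/water/red, house 2 = artist/wine/pink, house 3 = pilot/juice/gray, house 4 = plumber/tea/black, house 5 = nurse/coffee/orange.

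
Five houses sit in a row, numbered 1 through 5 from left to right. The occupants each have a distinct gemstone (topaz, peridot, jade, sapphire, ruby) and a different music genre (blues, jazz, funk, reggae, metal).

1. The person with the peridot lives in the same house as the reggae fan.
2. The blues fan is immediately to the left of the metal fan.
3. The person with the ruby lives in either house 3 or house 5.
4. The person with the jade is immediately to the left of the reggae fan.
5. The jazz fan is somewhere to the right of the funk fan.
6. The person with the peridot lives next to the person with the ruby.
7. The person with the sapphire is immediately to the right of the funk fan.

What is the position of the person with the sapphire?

2

The person with the jade is narrowed to house 1 or 3; consider each.
Placing it in house 1 leads to a contradiction, so it's in house 3.
By clue 4, the reggae fan is in house 4.
So house 1 gets topaz for gemstone.
House 5's gemstone must be ruby (nothing else left).
The person with the peridot is in house 4 (clue 1).
House 2's gemstone must be sapphire (nothing else left).
So house 5 gets jazz for music genre.
By clue 7, the funk fan is in house 1.
The only music genre still possible for house 3 is metal.
House 2's music genre must be blues (nothing else left).
So: house 1 = topaz/funk, house 2 = sapphire/blues, house 3 = jade/metal, house 4 = peridot/reggae, house 5 = ruby/jazz.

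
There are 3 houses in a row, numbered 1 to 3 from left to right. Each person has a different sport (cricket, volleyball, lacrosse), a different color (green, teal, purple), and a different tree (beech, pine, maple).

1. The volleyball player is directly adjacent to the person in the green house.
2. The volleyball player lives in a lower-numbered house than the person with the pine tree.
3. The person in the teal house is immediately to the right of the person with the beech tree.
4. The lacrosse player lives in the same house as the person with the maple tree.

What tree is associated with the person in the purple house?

beech

The volleyball player is narrowed to house 1 or 2; consider each.
Placing it in house 1 leads to a contradiction, so it's in house 2.
By clue 2, the person with the pine tree is in house 3.
From clue 4, the lacrosse player must be in house 1.
Clue 4 places the person with the maple tree in house 1.
That leaves cricket as the sport for house 3.
House 2's tree must be beech (nothing else left).
The person in the teal house is in house 3 (clue 3).
So house 2 gets purple for color.
So house 1 gets green for color.
So: house 1 = lacrosse/green/maple, house 2 = volleyball/purple/beech, house 3 = cricket/teal/pine.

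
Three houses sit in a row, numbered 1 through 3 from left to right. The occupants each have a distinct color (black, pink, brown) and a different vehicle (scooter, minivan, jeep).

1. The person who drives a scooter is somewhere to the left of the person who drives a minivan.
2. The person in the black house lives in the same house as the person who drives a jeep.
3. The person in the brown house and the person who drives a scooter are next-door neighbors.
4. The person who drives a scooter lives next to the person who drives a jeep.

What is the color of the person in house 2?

The person who drives a minivan is narrowed to house 2 or 3; consider each.
Placing it in house 2 leads to a contradiction, so it's in house 3.
The person in the black house is narrowed to house 1 or 2; consider each.
Placing it in house 2 leads to a contradiction, so it's in house 1.
From clue 2, the person who drives a jeep must be in house 1.
Clue 4 places the person who drives a scooter in house 2.
The person in the brown house is in house 3 (clue 3).
The only color still possible for house 2 is pink.
So: house 1 = black/jeep, house 2 = pink/scooter, house 3 = brown/minivan.

pink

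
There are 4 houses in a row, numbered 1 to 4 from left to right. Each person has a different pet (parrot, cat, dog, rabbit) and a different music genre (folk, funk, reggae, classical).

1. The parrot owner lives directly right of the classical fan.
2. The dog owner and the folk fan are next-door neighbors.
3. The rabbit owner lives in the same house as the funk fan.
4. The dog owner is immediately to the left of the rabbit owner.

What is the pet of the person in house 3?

dog

The dog owner is narrowed to house 1 or 2 or 3; consider each.
Placing it in house 1 and house 2 leads to a contradiction, so it's in house 3.
Clue 4 places the rabbit owner in house 4.
So house 1 gets cat for pet.
So house 2 gets parrot for pet.
By clue 1, the classical fan is in house 1.
By clue 3, the funk fan is in house 4.
House 3's music genre must be reggae (nothing else left).
The only music genre still possible for house 2 is folk.
So: house 1 = cat/classical, house 2 = parrot/folk, house 3 = dog/reggae, house 4 = rabbit/funk.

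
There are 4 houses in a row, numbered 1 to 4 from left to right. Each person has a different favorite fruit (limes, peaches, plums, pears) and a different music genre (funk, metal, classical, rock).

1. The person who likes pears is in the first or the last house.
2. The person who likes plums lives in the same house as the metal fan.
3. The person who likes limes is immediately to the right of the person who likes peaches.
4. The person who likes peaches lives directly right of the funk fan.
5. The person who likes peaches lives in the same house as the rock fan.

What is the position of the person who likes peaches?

2

The person who likes limes is narrowed to house 3 or 4; consider each.
Placing it in house 4 leads to a contradiction, so it's in house 3.
Clue 3: the person who likes peaches is in house 2.
From clue 4, the funk fan must be in house 1.
The rock fan is in house 2 (clue 5).
Clue 2 places the person who likes plums in house 4.
Clue 2: the metal fan is in house 4.
That leaves pears as the favorite fruit for house 1.
That leaves classical as the music genre for house 3.
So: house 1 = pears/funk, house 2 = peaches/rock, house 3 = limes/classical, house 4 = plums/metal.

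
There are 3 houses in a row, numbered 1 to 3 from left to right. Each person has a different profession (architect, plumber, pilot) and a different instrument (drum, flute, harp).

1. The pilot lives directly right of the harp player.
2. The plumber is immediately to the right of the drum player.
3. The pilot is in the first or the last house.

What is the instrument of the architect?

drum

The pilot is in house 3 (clue 3).
House 1 profession: only architect fits.
So house 2 gets plumber for profession.
House 3's instrument must be flute (nothing else left).
Clue 1 places the harp player in house 2.
From clue 2, the drum player must be in house 1.
So: house 1 = architect/drum, house 2 = plumber/harp, house 3 = pilot/flute.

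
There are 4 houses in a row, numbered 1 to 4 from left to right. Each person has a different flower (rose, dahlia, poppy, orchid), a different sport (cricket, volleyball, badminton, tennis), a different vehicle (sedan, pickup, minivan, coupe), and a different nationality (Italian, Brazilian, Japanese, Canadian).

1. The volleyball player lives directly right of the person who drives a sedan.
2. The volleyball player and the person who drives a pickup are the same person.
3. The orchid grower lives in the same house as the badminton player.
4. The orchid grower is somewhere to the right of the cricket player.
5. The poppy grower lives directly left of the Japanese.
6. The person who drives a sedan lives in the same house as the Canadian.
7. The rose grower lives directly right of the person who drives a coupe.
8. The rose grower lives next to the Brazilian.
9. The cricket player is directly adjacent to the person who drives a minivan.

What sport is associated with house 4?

The orchid grower is narrowed to house 2 or 3 or 4; consider each.
Placing it in house 2 and house 4 leads to a contradiction, so it's in house 3.
The badminton player is in house 3 (clue 3).
The only vehicle still possible for house 4 is pickup.
By clue 2, the volleyball player is in house 4.
House 2 vehicle: only minivan fits.
House 4's nationality must be Italian (nothing else left).
From clue 1, the person who drives a sedan must be in house 3.
Clue 6 places the Canadian in house 3.
By clue 9, the cricket player is in house 1.
That leaves tennis as the sport for house 2.
House 1's vehicle must be coupe (nothing else left).
House 1 nationality: only Brazilian fits.
That leaves Japanese as the nationality for house 2.
Clue 5 places the poppy grower in house 1.
Clue 7: the rose grower is in house 2.
The only flower still possible for house 4 is dahlia.
So: house 1 = poppy/cricket/coupe/Brazilian, house 2 = rose/tennis/minivan/Japanese, house 3 = orchid/badminton/sedan/Canadian, house 4 = dahlia/volleyball/pickup/Italian.

volleyball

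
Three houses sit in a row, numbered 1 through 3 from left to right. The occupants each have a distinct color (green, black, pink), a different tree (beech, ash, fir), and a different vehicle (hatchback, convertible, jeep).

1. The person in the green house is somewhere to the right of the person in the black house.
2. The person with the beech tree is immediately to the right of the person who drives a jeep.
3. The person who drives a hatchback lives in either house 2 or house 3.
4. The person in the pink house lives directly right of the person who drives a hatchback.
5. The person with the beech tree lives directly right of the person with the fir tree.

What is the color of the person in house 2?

Clue 4 places the person in the pink house in house 3.
By clue 4, the person who drives a hatchback is in house 2.
The only color still possible for house 1 is black.
That leaves green as the color for house 2.
The only vehicle still possible for house 1 is jeep.
House 3 vehicle: only convertible fits.
From clue 2, the person with the beech tree must be in house 2.
Clue 5 places the person with the fir tree in house 1.
The only tree still possible for house 3 is ash.
So: house 1 = black/fir/jeep, house 2 = green/beech/hatchback, house 3 = pink/ash/convertible.

green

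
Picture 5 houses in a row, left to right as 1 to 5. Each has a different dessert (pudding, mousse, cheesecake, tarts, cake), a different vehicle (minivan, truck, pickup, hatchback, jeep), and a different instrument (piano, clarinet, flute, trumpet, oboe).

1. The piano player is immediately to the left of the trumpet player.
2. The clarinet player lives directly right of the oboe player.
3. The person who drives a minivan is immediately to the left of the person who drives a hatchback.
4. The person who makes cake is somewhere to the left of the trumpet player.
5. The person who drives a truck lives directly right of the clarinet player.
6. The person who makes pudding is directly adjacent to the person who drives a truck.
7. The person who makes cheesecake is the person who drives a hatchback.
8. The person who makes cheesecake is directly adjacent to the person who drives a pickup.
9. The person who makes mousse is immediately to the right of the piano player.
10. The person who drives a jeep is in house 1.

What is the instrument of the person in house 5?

flute

From clue 10, the person who drives a jeep must be in house 1.
The person who makes cheesecake is narrowed to house 3 or 4 or 5; consider each.
Placing it in house 4 and house 5 leads to a contradiction, so it's in house 3.
By clue 7, the person who drives a hatchback is in house 3.
The only vehicle still possible for house 5 is truck.
Clue 3 places the person who drives a minivan in house 2.
Clue 5 places the clarinet player in house 4.
Clue 6 places the person who makes pudding in house 4.
The only vehicle still possible for house 4 is pickup.
Clue 1 places the piano player in house 1.
Clue 1 places the trumpet player in house 2.
From clue 2, the oboe player must be in house 3.
Clue 4: the person who makes cake is in house 1.
Clue 9 places the person who makes mousse in house 2.
So house 5 gets tarts for dessert.
So house 5 gets flute for instrument.
So: house 1 = cake/jeep/piano, house 2 = mousse/minivan/trumpet, house 3 = cheesecake/hatchback/oboe, house 4 = pudding/pickup/clarinet, house 5 = tarts/truck/flute.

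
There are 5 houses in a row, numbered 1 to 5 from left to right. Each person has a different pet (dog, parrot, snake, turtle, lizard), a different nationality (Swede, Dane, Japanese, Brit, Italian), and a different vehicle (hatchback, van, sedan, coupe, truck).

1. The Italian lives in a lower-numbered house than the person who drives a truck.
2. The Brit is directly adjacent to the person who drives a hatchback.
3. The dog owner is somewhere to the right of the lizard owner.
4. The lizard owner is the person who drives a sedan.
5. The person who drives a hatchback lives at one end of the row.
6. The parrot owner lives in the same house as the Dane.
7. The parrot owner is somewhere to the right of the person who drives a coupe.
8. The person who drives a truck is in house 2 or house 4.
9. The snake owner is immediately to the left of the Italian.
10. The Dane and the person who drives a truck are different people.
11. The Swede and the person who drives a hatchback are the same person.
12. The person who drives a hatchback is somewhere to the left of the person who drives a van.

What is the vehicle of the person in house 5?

Clue 12: the person who drives a hatchback is in house 1.
House 5 vehicle: only van fits.
Clue 1 places the person who drives a truck in house 4.
By clue 2, the Brit is in house 2.
By clue 11, the Swede is in house 1.
So house 3 gets Italian for nationality.
House 4's nationality must be Japanese (nothing else left).
House 5's nationality must be Dane (nothing else left).
From clue 6, the parrot owner must be in house 5.
Clue 9 places the snake owner in house 2.
The only pet still possible for house 1 is turtle.
So house 3 gets lizard for pet.
So house 4 gets dog for pet.
Clue 4 places the person who drives a sedan in house 3.
House 2's vehicle must be coupe (nothing else left).
So: house 1 = turtle/Swede/hatchback, house 2 = snake/Brit/coupe, house 3 = lizard/Italian/sedan, house 4 = dog/Japanese/truck, house 5 = parrot/Dane/van.

van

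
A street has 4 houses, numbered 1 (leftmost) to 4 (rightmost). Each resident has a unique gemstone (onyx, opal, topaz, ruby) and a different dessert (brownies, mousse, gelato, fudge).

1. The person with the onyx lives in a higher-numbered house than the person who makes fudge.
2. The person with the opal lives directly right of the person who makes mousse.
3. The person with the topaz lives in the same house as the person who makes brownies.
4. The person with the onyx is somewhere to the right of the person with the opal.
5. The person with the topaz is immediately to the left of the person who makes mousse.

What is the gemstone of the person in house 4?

onyx

From clue 2, the person with the opal must be in house 3.
The person who makes mousse is in house 2 (clue 2).
By clue 4, the person with the onyx is in house 4.
Clue 5 places the person with the topaz in house 1.
So house 2 gets ruby for gemstone.
House 4's dessert must be gelato (nothing else left).
That leaves brownies as the dessert for house 1.
The only dessert still possible for house 3 is fudge.
So: house 1 = topaz/brownies, house 2 = ruby/mousse, house 3 = opal/fudge, house 4 = onyx/gelato.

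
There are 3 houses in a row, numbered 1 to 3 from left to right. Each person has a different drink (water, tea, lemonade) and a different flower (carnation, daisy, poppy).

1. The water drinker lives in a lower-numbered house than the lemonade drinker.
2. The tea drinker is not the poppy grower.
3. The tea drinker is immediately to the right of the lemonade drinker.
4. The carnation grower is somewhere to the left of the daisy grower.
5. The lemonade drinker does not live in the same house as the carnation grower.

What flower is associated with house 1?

carnation

Clue 3 places the tea drinker in house 3.
Clue 3: the lemonade drinker is in house 2.
From clue 5, the carnation grower must be in house 1.
The only drink still possible for house 1 is water.
By clue 2, the poppy grower is in house 2.
That leaves daisy as the flower for house 3.
So: house 1 = water/carnation, house 2 = lemonade/poppy, house 3 = tea/daisy.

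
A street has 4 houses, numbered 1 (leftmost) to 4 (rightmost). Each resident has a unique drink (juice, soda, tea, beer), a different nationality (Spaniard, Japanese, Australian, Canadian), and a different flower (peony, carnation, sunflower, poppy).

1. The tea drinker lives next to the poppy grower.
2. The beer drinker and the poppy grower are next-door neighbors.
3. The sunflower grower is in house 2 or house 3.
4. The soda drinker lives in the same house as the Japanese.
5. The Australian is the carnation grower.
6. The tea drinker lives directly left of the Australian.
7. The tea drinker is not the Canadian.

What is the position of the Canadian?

1

The sunflower grower is narrowed to house 2 or 3; consider each.
Placing it in house 2 leads to a contradiction, so it's in house 3.
The only flower still possible for house 1 is peony.
The beer drinker is narrowed to house 1 or 3; consider each.
Placing it in house 3 leads to a contradiction, so it's in house 1.
From clue 2, the poppy grower must be in house 2.
So house 4 gets carnation for flower.
By clue 5, the Australian is in house 4.
House 3 drink: only tea fits.
The soda drinker is in house 2 (clue 4).
Clue 4: the Japanese is in house 2.
So house 4 gets juice for drink.
House 1's nationality must be Canadian (nothing else left).
That leaves Spaniard as the nationality for house 3.
So: house 1 = beer/Canadian/peony, house 2 = soda/Japanese/poppy, house 3 = tea/Spaniard/sunflower, house 4 = juice/Australian/carnation.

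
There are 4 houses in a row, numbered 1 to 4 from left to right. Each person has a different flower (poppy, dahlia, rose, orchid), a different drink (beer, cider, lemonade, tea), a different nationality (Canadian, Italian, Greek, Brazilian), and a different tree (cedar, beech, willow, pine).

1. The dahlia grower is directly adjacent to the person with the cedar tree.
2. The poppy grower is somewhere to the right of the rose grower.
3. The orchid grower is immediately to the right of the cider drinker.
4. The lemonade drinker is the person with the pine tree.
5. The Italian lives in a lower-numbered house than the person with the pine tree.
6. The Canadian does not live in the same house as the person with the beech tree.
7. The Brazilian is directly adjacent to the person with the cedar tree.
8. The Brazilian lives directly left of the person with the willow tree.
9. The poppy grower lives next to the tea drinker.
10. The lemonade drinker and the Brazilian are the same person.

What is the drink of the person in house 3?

The lemonade drinker is narrowed to house 2 or 3; consider each.
Placing it in house 3 leads to a contradiction, so it's in house 2.
The person with the pine tree is in house 2 (clue 4).
From clue 5, the Italian must be in house 1.
The Brazilian is in house 2 (clue 10).
Clue 8 places the person with the willow tree in house 3.
House 1's flower must be rose (nothing else left).
House 4's tree must be beech (nothing else left).
Clue 1: the dahlia grower is in house 2.
The Canadian is in house 3 (clue 6).
So house 3 gets poppy for flower.
House 4 flower: only orchid fits.
That leaves Greek as the nationality for house 4.
So house 1 gets cedar for tree.
From clue 3, the cider drinker must be in house 3.
Clue 9: the tea drinker is in house 4.
That leaves beer as the drink for house 1.
So: house 1 = rose/beer/Italian/cedar, house 2 = dahlia/lemonade/Brazilian/pine, house 3 = poppy/cider/Canadian/willow, house 4 = orchid/tea/Greek/beech.

cider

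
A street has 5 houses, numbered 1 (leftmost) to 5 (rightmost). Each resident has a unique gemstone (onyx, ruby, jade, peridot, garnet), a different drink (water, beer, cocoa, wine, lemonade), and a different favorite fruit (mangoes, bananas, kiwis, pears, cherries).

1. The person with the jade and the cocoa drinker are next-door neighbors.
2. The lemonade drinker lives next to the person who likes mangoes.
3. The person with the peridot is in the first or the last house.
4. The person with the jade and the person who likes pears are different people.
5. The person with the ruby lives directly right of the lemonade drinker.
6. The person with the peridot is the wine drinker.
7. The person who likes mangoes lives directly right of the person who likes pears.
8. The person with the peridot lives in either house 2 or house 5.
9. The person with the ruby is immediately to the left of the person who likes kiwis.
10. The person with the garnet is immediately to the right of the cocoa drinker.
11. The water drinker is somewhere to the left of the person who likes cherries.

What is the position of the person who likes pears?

3

By clue 8, the person with the peridot is in house 5.
Clue 6: the wine drinker is in house 5.
The person with the garnet is narrowed to house 2 or 3 or 4; consider each.
Placing it in house 2 and house 4 leads to a contradiction, so it's in house 3.
By clue 10, the cocoa drinker is in house 2.
By clue 1, the person with the jade is in house 1.
From clue 7, the person who likes mangoes must be in house 4.
Clue 7 places the person who likes pears in house 3.
The only favorite fruit still possible for house 1 is bananas.
So house 2 gets cherries for favorite fruit.
House 5 favorite fruit: only kiwis fits.
The lemonade drinker is in house 3 (clue 2).
The person with the ruby is in house 4 (clue 5).
From clue 11, the water drinker must be in house 1.
So house 2 gets onyx for gemstone.
That leaves beer as the drink for house 4.
So: house 1 = jade/water/bananas, house 2 = onyx/cocoa/cherries, house 3 = garnet/lemonade/pears, house 4 = ruby/beer/mangoes, house 5 = peridot/wine/kiwis.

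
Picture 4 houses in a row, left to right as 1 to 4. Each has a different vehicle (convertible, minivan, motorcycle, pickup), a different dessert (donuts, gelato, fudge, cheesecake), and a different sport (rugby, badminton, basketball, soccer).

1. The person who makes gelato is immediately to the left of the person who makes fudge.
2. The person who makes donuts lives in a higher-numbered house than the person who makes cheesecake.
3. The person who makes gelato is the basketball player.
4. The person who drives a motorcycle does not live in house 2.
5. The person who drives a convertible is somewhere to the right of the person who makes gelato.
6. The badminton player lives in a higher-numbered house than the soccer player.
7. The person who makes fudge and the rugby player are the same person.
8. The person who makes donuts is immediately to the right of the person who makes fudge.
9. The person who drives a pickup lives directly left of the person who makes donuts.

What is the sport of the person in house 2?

The only dessert still possible for house 4 is donuts.
From clue 8, the person who makes fudge must be in house 3.
The person who drives a pickup is in house 3 (clue 9).
The only sport still possible for house 4 is badminton.
The person who makes gelato is in house 2 (clue 1).
From clue 3, the basketball player must be in house 2.
Clue 5 places the person who drives a convertible in house 4.
From clue 7, the rugby player must be in house 3.
The only vehicle still possible for house 1 is motorcycle.
House 2 vehicle: only minivan fits.
The only dessert still possible for house 1 is cheesecake.
That leaves soccer as the sport for house 1.
So: house 1 = motorcycle/cheesecake/soccer, house 2 = minivan/gelato/basketball, house 3 = pickup/fudge/rugby, house 4 = convertible/donuts/badminton.

basketball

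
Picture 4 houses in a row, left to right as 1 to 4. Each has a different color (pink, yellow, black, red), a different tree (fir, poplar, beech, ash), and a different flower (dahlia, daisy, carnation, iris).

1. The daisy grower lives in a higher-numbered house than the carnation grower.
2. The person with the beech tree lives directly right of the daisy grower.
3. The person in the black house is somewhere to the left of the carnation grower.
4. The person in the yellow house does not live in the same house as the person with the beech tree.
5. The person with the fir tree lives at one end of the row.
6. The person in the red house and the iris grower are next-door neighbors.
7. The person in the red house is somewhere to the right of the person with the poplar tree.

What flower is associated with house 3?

daisy

Clue 1: the daisy grower is in house 3.
Clue 1 places the carnation grower in house 2.
Clue 2 places the person with the beech tree in house 4.
From clue 3, the person in the black house must be in house 1.
The only color still possible for house 4 is pink.
House 1 tree: only fir fits.
That leaves poplar as the tree for house 2.
That leaves ash as the tree for house 3.
Clue 7 places the person in the red house in house 3.
So house 2 gets yellow for color.
By clue 6, the iris grower is in house 4.
The only flower still possible for house 1 is dahlia.
So: house 1 = black/fir/dahlia, house 2 = yellow/poplar/carnation, house 3 = red/ash/daisy, house 4 = pink/beech/iris.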